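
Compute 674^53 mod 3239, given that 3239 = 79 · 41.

256

Mod 79: 674 ≡ 42; 42^53 ≡ 19 (mod 79).
Mod 41: 674 ≡ 18; by Fermat, exponent reduces to 53 mod 40 = 13; 18^13 ≡ 10 (mod 41).
Combine by CRT: x ≡ 19 (mod 79), x ≡ 10 (mod 41) ⇒ x ≡ 256 (mod 3239).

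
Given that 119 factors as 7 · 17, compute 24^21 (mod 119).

62

Mod 7: 24 ≡ 3; by Fermat, exponent reduces to 21 mod 6 = 3; 3^3 ≡ 6 (mod 7).
Mod 17: 24 ≡ 7; by Fermat, exponent reduces to 21 mod 16 = 5; 7^5 ≡ 11 (mod 17).
Combine by CRT: x ≡ 6 (mod 7), x ≡ 11 (mod 17) ⇒ x ≡ 62 (mod 119).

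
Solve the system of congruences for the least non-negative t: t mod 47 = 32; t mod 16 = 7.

From t ≡ 32 (mod 47) write t = 32 + 47s. Substituting into t ≡ 7 (mod 16) gives 47s ≡ 7 (mod 16), and since 15⁻¹ ≡ 15 (mod 16), s ≡ 9. Hence t ≡ 32 + 47·9 = 455 (mod 752).

455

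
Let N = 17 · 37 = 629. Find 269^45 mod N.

260

Mod 17: 269 ≡ 14; by Fermat, exponent reduces to 45 mod 16 = 13; 14^13 ≡ 5 (mod 17).
Mod 37: 269 ≡ 10; by Fermat, exponent reduces to 45 mod 36 = 9; 10^9 ≡ 1 (mod 37).
Combine by CRT: x ≡ 5 (mod 17), x ≡ 1 (mod 37) ⇒ x ≡ 260 (mod 629).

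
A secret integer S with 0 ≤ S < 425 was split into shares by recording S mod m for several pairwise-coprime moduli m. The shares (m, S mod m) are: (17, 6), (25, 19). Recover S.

244

Combine the congruences pairwise.
From S ≡ 6 (mod 17) write S = 6 + 17t. Substituting into S ≡ 19 (mod 25) gives 17t ≡ 13 (mod 25), and since 17⁻¹ ≡ 3 (mod 25), t ≡ 14. Hence S ≡ 6 + 17·14 = 244 (mod 425).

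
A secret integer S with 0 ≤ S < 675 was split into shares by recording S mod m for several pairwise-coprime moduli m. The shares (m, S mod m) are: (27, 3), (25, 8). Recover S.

From S ≡ 3 (mod 27) write S = 3 + 27t. Substituting into S ≡ 8 (mod 25) gives 27t ≡ 5 (mod 25), and since 2⁻¹ ≡ 13 (mod 25), t ≡ 15. Hence S ≡ 3 + 27·15 = 408 (mod 675).

408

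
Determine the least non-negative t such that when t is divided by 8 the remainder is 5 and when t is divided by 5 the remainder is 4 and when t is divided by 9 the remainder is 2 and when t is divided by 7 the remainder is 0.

749

Combine the congruences pairwise.
From t ≡ 5 (mod 8) write t = 5 + 8s. Substituting into t ≡ 4 (mod 5) gives 8s ≡ 4 (mod 5), and since 3⁻¹ ≡ 2 (mod 5), s ≡ 3. Hence t ≡ 5 + 8·3 = 29 (mod 40).
From t ≡ 29 (mod 40) write t = 29 + 40s. Substituting into t ≡ 2 (mod 9) gives 40s ≡ 0 (mod 9), and since 4⁻¹ ≡ 7 (mod 9), s ≡ 0. Hence t ≡ 29 + 40·0 = 29 (mod 360).
From t ≡ 29 (mod 360) write t = 29 + 360s. Substituting into t ≡ 0 (mod 7) gives 360s ≡ 6 (mod 7), and since 3⁻¹ ≡ 5 (mod 7), s ≡ 2. Hence t ≡ 29 + 360·2 = 749 (mod 2520).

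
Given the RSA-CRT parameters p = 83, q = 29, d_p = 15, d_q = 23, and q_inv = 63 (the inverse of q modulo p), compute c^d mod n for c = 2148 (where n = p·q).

387

m₁ = c^(d_p) mod p: c ≡ 73 (mod 83), and 73^15 mod 83 = 55.
m₂ = c^(d_q) mod q: c ≡ 2 (mod 29), and 2^23 mod 29 = 10.
h = q_inv·(m₁ − m₂) mod p = 63·(55 − 10) mod 83 = 13.
m = m₂ + h·q = 10 + 13·29 = 387.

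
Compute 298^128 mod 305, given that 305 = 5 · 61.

Mod 5: 298 ≡ 3; since 4 | 128, by Fermat 3^128 ≡ 1 (mod 5).
Mod 61: 298 ≡ 54; by Fermat, exponent reduces to 128 mod 60 = 8; 54^8 ≡ 57 (mod 61).
Combine by CRT: x ≡ 1 (mod 5), x ≡ 57 (mod 61) ⇒ x ≡ 301 (mod 305).

301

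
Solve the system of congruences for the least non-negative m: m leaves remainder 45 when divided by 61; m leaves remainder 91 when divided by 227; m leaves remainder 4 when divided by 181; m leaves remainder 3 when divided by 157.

Combine the congruences pairwise.
From m ≡ 45 (mod 61) write m = 45 + 61t. Substituting into m ≡ 91 (mod 227) gives 61t ≡ 46 (mod 227), and since 61⁻¹ ≡ 67 (mod 227), t ≡ 131. Hence m ≡ 45 + 61·131 = 8036 (mod 13847).
From m ≡ 8036 (mod 13847) write m = 8036 + 13847t. Substituting into m ≡ 4 (mod 181) gives 13847t ≡ 113 (mod 181), and since 91⁻¹ ≡ 2 (mod 181), t ≡ 45. Hence m ≡ 8036 + 13847·45 = 631151 (mod 2506307).
From m ≡ 631151 (mod 2506307) write m = 631151 + 2506307t. Substituting into m ≡ 3 (mod 157) gives 2506307t ≡ 149 (mod 157), and since 116⁻¹ ≡ 134 (mod 157), t ≡ 27. Hence m ≡ 631151 + 2506307·27 = 68301440 (mod 393490199).

68301440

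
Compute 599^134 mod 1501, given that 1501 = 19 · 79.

131

Mod 19: 599 ≡ 10; by Fermat, exponent reduces to 134 mod 18 = 8; 10^8 ≡ 17 (mod 19).
Mod 79: 599 ≡ 46; by Fermat, exponent reduces to 134 mod 78 = 56; 46^56 ≡ 52 (mod 79).
Combine by CRT: x ≡ 17 (mod 19), x ≡ 52 (mod 79) ⇒ x ≡ 131 (mod 1501).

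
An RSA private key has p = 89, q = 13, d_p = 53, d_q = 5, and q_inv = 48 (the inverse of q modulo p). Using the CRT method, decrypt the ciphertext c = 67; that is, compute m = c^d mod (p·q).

461

m₁ = c^(d_p) mod p: c ≡ 67 (mod 89), and 67^53 mod 89 = 16.
m₂ = c^(d_q) mod q: c ≡ 2 (mod 13), and 2^5 mod 13 = 6.
h = q_inv·(m₁ − m₂) mod p = 48·(16 − 6) mod 89 = 35.
m = m₂ + h·q = 6 + 35·13 = 461.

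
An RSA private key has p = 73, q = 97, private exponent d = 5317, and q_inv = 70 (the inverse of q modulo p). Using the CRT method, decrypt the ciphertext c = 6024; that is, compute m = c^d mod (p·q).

6363

d_p = d mod (p−1) = 5317 mod 72 = 61; d_q = d mod (q−1) = 37.
m₁ = c^(d_p) mod p: c ≡ 38 (mod 73), and 38^61 mod 73 = 12.
m₂ = c^(d_q) mod q: c ≡ 10 (mod 97), and 10^37 mod 97 = 58.
h = q_inv·(m₁ − m₂) mod p = 70·(12 − 58) mod 73 = 65.
m = m₂ + h·q = 58 + 65·97 = 6363.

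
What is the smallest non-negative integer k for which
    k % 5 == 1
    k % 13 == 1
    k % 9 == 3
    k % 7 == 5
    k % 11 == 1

The moduli are pairwise coprime; N = 5·13·9·7·11 = 45045.
N/5 = 9009; 9009 ≡ 4 (mod 5); 4·4 ≡ 1, so inverse 4.
N/13 = 3465; 3465 ≡ 7 (mod 13); 7·2 ≡ 1, so inverse 2.
N/9 = 5005; 5005 ≡ 1 (mod 9), inverse 1.
N/7 = 6435; 6435 ≡ 2 (mod 7); 2·4 ≡ 1, so inverse 4.
N/11 = 4095; 4095 ≡ 3 (mod 11); 3·4 ≡ 1, so inverse 4.
k ≡ 1·9009·4 + 1·3465·2 + 3·5005·1 + 5·6435·4 + 1·4095·4 = 203061.
203061 mod 45045 = 22881.

22881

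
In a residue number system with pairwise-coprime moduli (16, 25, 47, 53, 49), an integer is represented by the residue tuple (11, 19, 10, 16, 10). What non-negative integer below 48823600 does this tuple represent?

From x ≡ 11 (mod 16) write x = 11 + 16t. Substituting into x ≡ 19 (mod 25) gives 16t ≡ 8 (mod 25), and since 16⁻¹ ≡ 11 (mod 25), t ≡ 13. Hence x ≡ 11 + 16·13 = 219 (mod 400).
From x ≡ 219 (mod 400) write x = 219 + 400t. Substituting into x ≡ 10 (mod 47) gives 400t ≡ 26 (mod 47), and since 24⁻¹ ≡ 2 (mod 47), t ≡ 5. Hence x ≡ 219 + 400·5 = 2219 (mod 18800).
From x ≡ 2219 (mod 18800) write x = 2219 + 18800t. Substituting into x ≡ 16 (mod 53) gives 18800t ≡ 23 (mod 53), and since 38⁻¹ ≡ 7 (mod 53), t ≡ 2. Hence x ≡ 2219 + 18800·2 = 39819 (mod 996400).
From x ≡ 39819 (mod 996400) write x = 39819 + 996400t. Substituting into x ≡ 10 (mod 49) gives 996400t ≡ 28 (mod 49), and since 34⁻¹ ≡ 13 (mod 49), t ≡ 21. Hence x ≡ 39819 + 996400·21 = 20964219 (mod 48823600).

20964219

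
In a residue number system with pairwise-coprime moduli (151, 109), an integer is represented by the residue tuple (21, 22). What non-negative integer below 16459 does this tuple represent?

1984

Combine the congruences pairwise.
From x ≡ 21 (mod 151) write x = 21 + 151t. Substituting into x ≡ 22 (mod 109) gives 151t ≡ 1 (mod 109), and since 42⁻¹ ≡ 13 (mod 109), t ≡ 13. Hence x ≡ 21 + 151·13 = 1984 (mod 16459).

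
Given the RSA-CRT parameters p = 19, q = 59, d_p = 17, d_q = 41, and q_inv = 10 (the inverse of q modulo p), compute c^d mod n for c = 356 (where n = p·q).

34

m₁ = c^(d_p) mod p: c ≡ 14 (mod 19), and 14^17 mod 19 = 15.
m₂ = c^(d_q) mod q: c ≡ 2 (mod 59), and 2^41 mod 59 = 34.
h = q_inv·(m₁ − m₂) mod p = 10·(15 − 34) mod 19 = 0.
m = m₂ + h·q = 34 + 0·59 = 34.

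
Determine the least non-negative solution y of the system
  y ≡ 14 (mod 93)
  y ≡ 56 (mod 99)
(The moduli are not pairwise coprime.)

2432

Combine the congruences pairwise.
gcd(93, 99) = 3 and 3 | (56 − 14), so the pair is consistent; merging gives y ≡ 2432 (mod 3069), where 3069 = lcm(93, 99).
The solution is unique modulo lcm(93, 99) = 3069.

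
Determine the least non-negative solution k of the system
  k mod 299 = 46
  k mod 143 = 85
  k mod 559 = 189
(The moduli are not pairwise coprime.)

gcd(299, 143) = 13 and 13 | (85 − 46), so the pair is consistent; merging gives k ≡ 943 (mod 3289), where 3289 = lcm(299, 143).
gcd(3289, 559) = 13 and 13 | (189 − 943), so the pair is consistent; merging gives k ≡ 10810 (mod 141427), where 141427 = lcm(3289, 559).
The solution is unique modulo lcm(299, 143, 559) = 141427.

10810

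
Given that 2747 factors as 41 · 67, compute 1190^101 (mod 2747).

Mod 41: 1190 ≡ 1; by Fermat, exponent reduces to 101 mod 40 = 21; 1^21 ≡ 1 (mod 41).
Mod 67: 1190 ≡ 51; by Fermat, exponent reduces to 101 mod 66 = 35; 51^35 ≡ 12 (mod 67).
Combine by CRT: x ≡ 1 (mod 41), x ≡ 12 (mod 67) ⇒ x ≡ 2625 (mod 2747).

2625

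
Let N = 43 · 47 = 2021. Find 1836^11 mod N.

192

Mod 43: 1836 ≡ 30; 30^11 ≡ 20 (mod 43).
Mod 47: 1836 ≡ 3; 3^11 ≡ 4 (mod 47).
Combine by CRT: x ≡ 20 (mod 43), x ≡ 4 (mod 47) ⇒ x ≡ 192 (mod 2021).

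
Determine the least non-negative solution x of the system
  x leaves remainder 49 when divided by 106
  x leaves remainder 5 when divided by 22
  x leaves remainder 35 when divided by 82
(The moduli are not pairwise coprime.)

25701

gcd(106, 22) = 2 and 2 | (5 − 49), so the pair is consistent; merging gives x ≡ 49 (mod 1166), where 1166 = lcm(106, 22).
gcd(1166, 82) = 2 and 2 | (35 − 49), so the pair is consistent; merging gives x ≡ 25701 (mod 47806), where 47806 = lcm(1166, 82).
The solution is unique modulo lcm(106, 22, 82) = 47806.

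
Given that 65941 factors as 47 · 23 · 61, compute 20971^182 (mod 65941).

49274

Mod 47: 20971 ≡ 9; by Fermat, exponent reduces to 182 mod 46 = 44; 9^44 ≡ 18 (mod 47).
Mod 23: 20971 ≡ 18; by Fermat, exponent reduces to 182 mod 22 = 6; 18^6 ≡ 8 (mod 23).
Mod 61: 20971 ≡ 48; by Fermat, exponent reduces to 182 mod 60 = 2; 48^2 ≡ 47 (mod 61).
Combine by CRT: x ≡ 18 (mod 47), x ≡ 8 (mod 23), x ≡ 47 (mod 61) ⇒ x ≡ 49274 (mod 65941).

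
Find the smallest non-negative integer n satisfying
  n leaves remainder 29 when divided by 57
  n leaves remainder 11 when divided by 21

200

Combine the congruences pairwise.
gcd(57, 21) = 3 and 3 | (11 − 29), so the pair is consistent; merging gives n ≡ 200 (mod 399), where 399 = lcm(57, 21).
The solution is unique modulo lcm(57, 21) = 399.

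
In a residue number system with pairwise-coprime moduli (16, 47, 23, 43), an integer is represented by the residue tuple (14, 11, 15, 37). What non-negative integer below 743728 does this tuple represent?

621774

From x ≡ 14 (mod 16) write x = 14 + 16t. Substituting into x ≡ 11 (mod 47) gives 16t ≡ 44 (mod 47), and since 16⁻¹ ≡ 3 (mod 47), t ≡ 38. Hence x ≡ 14 + 16·38 = 622 (mod 752).
From x ≡ 622 (mod 752) write x = 622 + 752t. Substituting into x ≡ 15 (mod 23) gives 752t ≡ 14 (mod 23), and since 16⁻¹ ≡ 13 (mod 23), t ≡ 21. Hence x ≡ 622 + 752·21 = 16414 (mod 17296).
From x ≡ 16414 (mod 17296) write x = 16414 + 17296t. Substituting into x ≡ 37 (mod 43) gives 17296t ≡ 6 (mod 43), and since 10⁻¹ ≡ 13 (mod 43), t ≡ 35. Hence x ≡ 16414 + 17296·35 = 621774 (mod 743728).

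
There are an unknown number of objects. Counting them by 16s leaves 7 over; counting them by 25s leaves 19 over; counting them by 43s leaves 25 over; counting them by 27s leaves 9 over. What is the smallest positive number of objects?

19719

From N ≡ 7 (mod 16) write N = 7 + 16t. Substituting into N ≡ 19 (mod 25) gives 16t ≡ 12 (mod 25), and since 16⁻¹ ≡ 11 (mod 25), t ≡ 7. Hence N ≡ 7 + 16·7 = 119 (mod 400).
From N ≡ 119 (mod 400) write N = 119 + 400t. Substituting into N ≡ 25 (mod 43) gives 400t ≡ 35 (mod 43), and since 13⁻¹ ≡ 10 (mod 43), t ≡ 6. Hence N ≡ 119 + 400·6 = 2519 (mod 17200).
From N ≡ 2519 (mod 17200) write N = 2519 + 17200t. Substituting into N ≡ 9 (mod 27) gives 17200t ≡ 1 (mod 27), and since 1⁻¹ ≡ 1 (mod 27), t ≡ 1. Hence N ≡ 2519 + 17200·1 = 19719 (mod 464400).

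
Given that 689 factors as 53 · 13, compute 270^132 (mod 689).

664

Mod 53: 270 ≡ 5; by Fermat, exponent reduces to 132 mod 52 = 28; 5^28 ≡ 28 (mod 53).
Mod 13: 270 ≡ 10; since 12 | 132, by Fermat 10^132 ≡ 1 (mod 13).
Combine by CRT: x ≡ 28 (mod 53), x ≡ 1 (mod 13) ⇒ x ≡ 664 (mod 689).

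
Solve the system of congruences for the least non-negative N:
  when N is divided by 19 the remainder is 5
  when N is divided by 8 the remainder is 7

Combine the congruences pairwise.
From N ≡ 5 (mod 19) write N = 5 + 19t. Substituting into N ≡ 7 (mod 8) gives 19t ≡ 2 (mod 8), and since 3⁻¹ ≡ 3 (mod 8), t ≡ 6. Hence N ≡ 5 + 19·6 = 119 (mod 152).

119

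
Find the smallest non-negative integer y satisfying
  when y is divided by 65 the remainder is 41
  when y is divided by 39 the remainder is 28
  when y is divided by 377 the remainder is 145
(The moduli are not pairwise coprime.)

gcd(65, 39) = 13 and 13 | (28 − 41), so the pair is consistent; merging gives y ≡ 106 (mod 195), where 195 = lcm(65, 39).
gcd(195, 377) = 13 and 13 | (145 − 106), so the pair is consistent; merging gives y ≡ 1276 (mod 5655), where 5655 = lcm(195, 377).
The solution is unique modulo lcm(65, 39, 377) = 5655.

1276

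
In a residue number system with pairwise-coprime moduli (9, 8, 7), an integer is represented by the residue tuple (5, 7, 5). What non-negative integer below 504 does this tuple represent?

From x ≡ 5 (mod 9) write x = 5 + 9t. Substituting into x ≡ 7 (mod 8) gives 9t ≡ 2 (mod 8), and since 1⁻¹ ≡ 1 (mod 8), t ≡ 2. Hence x ≡ 5 + 9·2 = 23 (mod 72).
From x ≡ 23 (mod 72) write x = 23 + 72t. Substituting into x ≡ 5 (mod 7) gives 72t ≡ 3 (mod 7), and since 2⁻¹ ≡ 4 (mod 7), t ≡ 5. Hence x ≡ 23 + 72·5 = 383 (mod 504).

383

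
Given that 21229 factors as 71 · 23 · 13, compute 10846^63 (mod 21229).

Mod 71: 10846 ≡ 54; 54^63 ≡ 57 (mod 71).
Mod 23: 10846 ≡ 13; by Fermat, exponent reduces to 63 mod 22 = 19; 13^19 ≡ 2 (mod 23).
Mod 13: 10846 ≡ 4; by Fermat, exponent reduces to 63 mod 12 = 3; 4^3 ≡ 12 (mod 13).
Combine by CRT: x ≡ 57 (mod 71), x ≡ 2 (mod 23), x ≡ 12 (mod 13) ⇒ x ≡ 11985 (mod 21229).

11985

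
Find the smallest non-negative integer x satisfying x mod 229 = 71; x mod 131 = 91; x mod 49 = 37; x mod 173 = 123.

The moduli are pairwise coprime; N = 229·131·49·173 = 254301523.
N/229 = 1110487; 1110487 ≡ 66 (mod 229); 66·59 ≡ 1, so inverse 59.
N/131 = 1941233; 1941233 ≡ 75 (mod 131); 75·7 ≡ 1, so inverse 7.
N/49 = 5189827; 5189827 ≡ 41 (mod 49); 41·6 ≡ 1, so inverse 6.
N/173 = 1469951; 1469951 ≡ 143 (mod 173); 143·98 ≡ 1, so inverse 98.
x ≡ 71·1110487·59 + 91·1941233·7 + 37·5189827·6 + 123·1469951·98 = 24759326412.
24759326412 mod 254301523 = 92078681.

92078681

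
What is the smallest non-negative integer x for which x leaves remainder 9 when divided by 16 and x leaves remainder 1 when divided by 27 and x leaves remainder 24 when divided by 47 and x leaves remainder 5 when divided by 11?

137593

The moduli are pairwise coprime; N = 16·27·47·11 = 223344.
N/16 = 13959; 13959 ≡ 7 (mod 16); 7·7 ≡ 1, so inverse 7.
N/27 = 8272; 8272 ≡ 10 (mod 27); 10·19 ≡ 1, so inverse 19.
N/47 = 4752; 4752 ≡ 5 (mod 47); 5·19 ≡ 1, so inverse 19.
N/11 = 20304; 20304 ≡ 9 (mod 11); 9·5 ≡ 1, so inverse 5.
x ≡ 9·13959·7 + 1·8272·19 + 24·4752·19 + 5·20304·5 = 3711097.
3711097 mod 223344 = 137593.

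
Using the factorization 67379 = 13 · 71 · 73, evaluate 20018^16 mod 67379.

Mod 13: 20018 ≡ 11; by Fermat, exponent reduces to 16 mod 12 = 4; 11^4 ≡ 3 (mod 13).
Mod 71: 20018 ≡ 67; 67^16 ≡ 9 (mod 71).
Mod 73: 20018 ≡ 16; 16^16 ≡ 2 (mod 73).
Combine by CRT: x ≡ 3 (mod 13), x ≡ 9 (mod 71), x ≡ 2 (mod 73) ⇒ x ≡ 18398 (mod 67379).

18398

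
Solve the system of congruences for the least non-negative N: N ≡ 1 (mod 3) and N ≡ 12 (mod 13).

From N ≡ 1 (mod 3) write N = 1 + 3t. Substituting into N ≡ 12 (mod 13) gives 3t ≡ 11 (mod 13), and since 3⁻¹ ≡ 9 (mod 13), t ≡ 8. Hence N ≡ 1 + 3·8 = 25 (mod 39).

25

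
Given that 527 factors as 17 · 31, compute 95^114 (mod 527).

202

Mod 17: 95 ≡ 10; by Fermat, exponent reduces to 114 mod 16 = 2; 10^2 ≡ 15 (mod 17).
Mod 31: 95 ≡ 2; by Fermat, exponent reduces to 114 mod 30 = 24; 2^24 ≡ 16 (mod 31).
Combine by CRT: x ≡ 15 (mod 17), x ≡ 16 (mod 31) ⇒ x ≡ 202 (mod 527).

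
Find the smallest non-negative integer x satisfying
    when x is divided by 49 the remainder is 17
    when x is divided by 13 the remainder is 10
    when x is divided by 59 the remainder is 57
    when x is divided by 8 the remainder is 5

161717

The moduli are pairwise coprime; N = 49·13·59·8 = 300664.
N/49 = 6136; 6136 ≡ 11 (mod 49); 11·9 ≡ 1, so inverse 9.
N/13 = 23128; 23128 ≡ 1 (mod 13), inverse 1.
N/59 = 5096; 5096 ≡ 22 (mod 59); 22·51 ≡ 1, so inverse 51.
N/8 = 37583; 37583 ≡ 7 (mod 8); 7·7 ≡ 1, so inverse 7.
x ≡ 17·6136·9 + 10·23128·1 + 57·5096·51 + 5·37583·7 = 17299565.
17299565 mod 300664 = 161717.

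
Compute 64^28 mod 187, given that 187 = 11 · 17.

69

Mod 11: 64 ≡ 9; by Fermat, exponent reduces to 28 mod 10 = 8; 9^8 ≡ 3 (mod 11).
Mod 17: 64 ≡ 13; by Fermat, exponent reduces to 28 mod 16 = 12; 13^12 ≡ 1 (mod 17).
Combine by CRT: x ≡ 3 (mod 11), x ≡ 1 (mod 17) ⇒ x ≡ 69 (mod 187).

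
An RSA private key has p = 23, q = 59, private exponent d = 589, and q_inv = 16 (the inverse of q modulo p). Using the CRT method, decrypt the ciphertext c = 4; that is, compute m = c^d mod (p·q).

d_p = d mod (p−1) = 589 mod 22 = 17; d_q = d mod (q−1) = 9.
m₁ = c^(d_p) mod p: c ≡ 4 (mod 23), and 4^17 mod 23 = 2.
m₂ = c^(d_q) mod q: c ≡ 4 (mod 59), and 4^9 mod 59 = 7.
h = q_inv·(m₁ − m₂) mod p = 16·(2 − 7) mod 23 = 12.
m = m₂ + h·q = 7 + 12·59 = 715.

715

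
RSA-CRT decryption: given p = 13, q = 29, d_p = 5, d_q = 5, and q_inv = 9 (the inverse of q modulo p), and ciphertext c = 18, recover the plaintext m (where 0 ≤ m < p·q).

m₁ = c^(d_p) mod p: c ≡ 5 (mod 13), and 5^5 mod 13 = 5.
m₂ = c^(d_q) mod q: c ≡ 18 (mod 29), and 18^5 mod 29 = 15.
h = q_inv·(m₁ − m₂) mod p = 9·(5 − 15) mod 13 = 1.
m = m₂ + h·q = 15 + 1·29 = 44.

44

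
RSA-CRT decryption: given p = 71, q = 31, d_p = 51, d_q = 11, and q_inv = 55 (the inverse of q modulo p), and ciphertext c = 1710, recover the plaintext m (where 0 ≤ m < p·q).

m₁ = c^(d_p) mod p: c ≡ 6 (mod 71), and 6^51 mod 71 = 38.
m₂ = c^(d_q) mod q: c ≡ 5 (mod 31), and 5^11 mod 31 = 25.
h = q_inv·(m₁ − m₂) mod p = 55·(38 − 25) mod 71 = 5.
m = m₂ + h·q = 25 + 5·31 = 180.

180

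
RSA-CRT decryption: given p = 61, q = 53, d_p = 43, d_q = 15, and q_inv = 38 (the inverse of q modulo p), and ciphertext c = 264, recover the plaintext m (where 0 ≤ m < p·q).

m₁ = c^(d_p) mod p: c ≡ 20 (mod 61), and 20^43 mod 61 = 9.
m₂ = c^(d_q) mod q: c ≡ 52 (mod 53), and 52^15 mod 53 = 52.
h = q_inv·(m₁ − m₂) mod p = 38·(9 − 52) mod 61 = 13.
m = m₂ + h·q = 52 + 13·53 = 741.

741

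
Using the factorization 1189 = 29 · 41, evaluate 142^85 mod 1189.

519

Mod 29: 142 ≡ 26; by Fermat, exponent reduces to 85 mod 28 = 1; 26^1 ≡ 26 (mod 29).
Mod 41: 142 ≡ 19; by Fermat, exponent reduces to 85 mod 40 = 5; 19^5 ≡ 27 (mod 41).
Combine by CRT: x ≡ 26 (mod 29), x ≡ 27 (mod 41) ⇒ x ≡ 519 (mod 1189).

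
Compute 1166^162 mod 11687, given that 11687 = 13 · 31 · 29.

Mod 13: 1166 ≡ 9; by Fermat, exponent reduces to 162 mod 12 = 6; 9^6 ≡ 1 (mod 13).
Mod 31: 1166 ≡ 19; by Fermat, exponent reduces to 162 mod 30 = 12; 19^12 ≡ 4 (mod 31).
Mod 29: 1166 ≡ 6; by Fermat, exponent reduces to 162 mod 28 = 22; 6^22 ≡ 23 (mod 29).
Combine by CRT: x ≡ 1 (mod 13), x ≡ 4 (mod 31), x ≡ 23 (mod 29) ⇒ x ≡ 9738 (mod 11687).

9738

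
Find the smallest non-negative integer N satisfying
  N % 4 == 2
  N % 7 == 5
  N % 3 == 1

Combine the congruences pairwise.
From N ≡ 2 (mod 4) write N = 2 + 4t. Substituting into N ≡ 5 (mod 7) gives 4t ≡ 3 (mod 7), and since 4⁻¹ ≡ 2 (mod 7), t ≡ 6. Hence N ≡ 2 + 4·6 = 26 (mod 28).
From N ≡ 26 (mod 28) write N = 26 + 28t. Substituting into N ≡ 1 (mod 3) gives 28t ≡ 2 (mod 3), and since 1⁻¹ ≡ 1 (mod 3), t ≡ 2. Hence N ≡ 26 + 28·2 = 82 (mod 84).

82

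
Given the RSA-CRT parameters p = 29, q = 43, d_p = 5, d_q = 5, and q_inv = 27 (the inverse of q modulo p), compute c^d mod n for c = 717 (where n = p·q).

m₁ = c^(d_p) mod p: c ≡ 21 (mod 29), and 21^5 mod 29 = 2.
m₂ = c^(d_q) mod q: c ≡ 29 (mod 43), and 29^5 mod 43 = 20.
h = q_inv·(m₁ − m₂) mod p = 27·(2 − 20) mod 29 = 7.
m = m₂ + h·q = 20 + 7·43 = 321.

321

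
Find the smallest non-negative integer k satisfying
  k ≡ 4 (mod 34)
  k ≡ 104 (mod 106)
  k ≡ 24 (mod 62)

Combine the congruences pairwise.
gcd(34, 106) = 2 and 2 | (104 − 4), so the pair is consistent; merging gives k ≡ 1058 (mod 1802), where 1802 = lcm(34, 106).
gcd(1802, 62) = 2 and 2 | (24 − 1058), so the pair is consistent; merging gives k ≡ 10068 (mod 55862), where 55862 = lcm(1802, 62).
The solution is unique modulo lcm(34, 106, 62) = 55862.

10068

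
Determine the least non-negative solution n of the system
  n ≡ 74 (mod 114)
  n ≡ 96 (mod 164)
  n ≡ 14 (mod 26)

92756

gcd(114, 164) = 2 and 2 | (96 − 74), so the pair is consistent; merging gives n ≡ 8624 (mod 9348), where 9348 = lcm(114, 164).
gcd(9348, 26) = 2 and 2 | (14 − 8624), so the pair is consistent; merging gives n ≡ 92756 (mod 121524), where 121524 = lcm(9348, 26).
The solution is unique modulo lcm(114, 164, 26) = 121524.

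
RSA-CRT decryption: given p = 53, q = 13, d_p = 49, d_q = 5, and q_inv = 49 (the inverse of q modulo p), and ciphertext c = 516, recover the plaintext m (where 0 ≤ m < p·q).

m₁ = c^(d_p) mod p: c ≡ 39 (mod 53), and 39^49 mod 53 = 31.
m₂ = c^(d_q) mod q: c ≡ 9 (mod 13), and 9^5 mod 13 = 3.
h = q_inv·(m₁ − m₂) mod p = 49·(31 − 3) mod 53 = 47.
m = m₂ + h·q = 3 + 47·13 = 614.

614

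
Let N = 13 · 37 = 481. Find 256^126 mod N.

1

Mod 13: 256 ≡ 9; by Fermat, exponent reduces to 126 mod 12 = 6; 9^6 ≡ 1 (mod 13).
Mod 37: 256 ≡ 34; by Fermat, exponent reduces to 126 mod 36 = 18; 34^18 ≡ 1 (mod 37).
Combine by CRT: x ≡ 1 (mod 13), x ≡ 1 (mod 37) ⇒ x ≡ 1 (mod 481).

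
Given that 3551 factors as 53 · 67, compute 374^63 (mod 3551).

1823

Mod 53: 374 ≡ 3; by Fermat, exponent reduces to 63 mod 52 = 11; 3^11 ≡ 21 (mod 53).
Mod 67: 374 ≡ 39; 39^63 ≡ 14 (mod 67).
Combine by CRT: x ≡ 21 (mod 53), x ≡ 14 (mod 67) ⇒ x ≡ 1823 (mod 3551).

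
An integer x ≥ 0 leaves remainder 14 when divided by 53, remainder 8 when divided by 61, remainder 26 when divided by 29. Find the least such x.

From x ≡ 14 (mod 53) write x = 14 + 53t. Substituting into x ≡ 8 (mod 61) gives 53t ≡ 55 (mod 61), and since 53⁻¹ ≡ 38 (mod 61), t ≡ 16. Hence x ≡ 14 + 53·16 = 862 (mod 3233).
From x ≡ 862 (mod 3233) write x = 862 + 3233t. Substituting into x ≡ 26 (mod 29) gives 3233t ≡ 5 (mod 29), and since 14⁻¹ ≡ 27 (mod 29), t ≡ 19. Hence x ≡ 862 + 3233·19 = 62289 (mod 93757).

62289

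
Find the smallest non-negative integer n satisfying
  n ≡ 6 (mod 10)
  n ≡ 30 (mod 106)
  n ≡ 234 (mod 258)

3846

Combine the congruences pairwise.
gcd(10, 106) = 2 and 2 | (30 − 6), so the pair is consistent; merging gives n ≡ 136 (mod 530), where 530 = lcm(10, 106).
gcd(530, 258) = 2 and 2 | (234 − 136), so the pair is consistent; merging gives n ≡ 3846 (mod 68370), where 68370 = lcm(530, 258).
The solution is unique modulo lcm(10, 106, 258) = 68370.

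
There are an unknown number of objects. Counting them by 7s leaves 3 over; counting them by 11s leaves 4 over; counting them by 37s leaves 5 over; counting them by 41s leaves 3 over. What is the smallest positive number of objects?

From N ≡ 3 (mod 7) write N = 3 + 7t. Substituting into N ≡ 4 (mod 11) gives 7t ≡ 1 (mod 11), and since 7⁻¹ ≡ 8 (mod 11), t ≡ 8. Hence N ≡ 3 + 7·8 = 59 (mod 77).
From N ≡ 59 (mod 77) write N = 59 + 77t. Substituting into N ≡ 5 (mod 37) gives 77t ≡ 20 (mod 37), and since 3⁻¹ ≡ 25 (mod 37), t ≡ 19. Hence N ≡ 59 + 77·19 = 1522 (mod 2849).
From N ≡ 1522 (mod 2849) write N = 1522 + 2849t. Substituting into N ≡ 3 (mod 41) gives 2849t ≡ 39 (mod 41), and since 20⁻¹ ≡ 39 (mod 41), t ≡ 4. Hence N ≡ 1522 + 2849·4 = 12918 (mod 116809).

12918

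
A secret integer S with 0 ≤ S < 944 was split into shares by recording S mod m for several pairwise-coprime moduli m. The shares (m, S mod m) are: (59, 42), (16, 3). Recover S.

Combine the congruences pairwise.
From S ≡ 42 (mod 59) write S = 42 + 59t. Substituting into S ≡ 3 (mod 16) gives 59t ≡ 9 (mod 16), and since 11⁻¹ ≡ 3 (mod 16), t ≡ 11. Hence S ≡ 42 + 59·11 = 691 (mod 944).

691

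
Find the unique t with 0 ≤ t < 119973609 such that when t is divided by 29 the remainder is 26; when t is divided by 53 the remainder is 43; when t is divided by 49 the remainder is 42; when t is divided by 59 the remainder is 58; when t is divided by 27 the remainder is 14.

The moduli are pairwise coprime; N = 29·53·49·59·27 = 119973609.
N/29 = 4137021; 4137021 ≡ 26 (mod 29); 26·19 ≡ 1, so inverse 19.
N/53 = 2263653; 2263653 ≡ 23 (mod 53); 23·30 ≡ 1, so inverse 30.
N/49 = 2448441; 2448441 ≡ 9 (mod 49); 9·11 ≡ 1, so inverse 11.
N/59 = 2033451; 2033451 ≡ 16 (mod 59); 16·48 ≡ 1, so inverse 48.
N/27 = 4443467; 4443467 ≡ 23 (mod 27); 23·20 ≡ 1, so inverse 20.
t ≡ 26·4137021·19 + 43·2263653·30 + 42·2448441·11 + 58·2033451·48 + 14·4443467·20 = 13000278830.
13000278830 mod 119973609 = 43129058.

43129058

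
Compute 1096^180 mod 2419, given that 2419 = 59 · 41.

Mod 59: 1096 ≡ 34; by Fermat, exponent reduces to 180 mod 58 = 6; 34^6 ≡ 41 (mod 59).
Mod 41: 1096 ≡ 30; by Fermat, exponent reduces to 180 mod 40 = 20; 30^20 ≡ 40 (mod 41).
Combine by CRT: x ≡ 41 (mod 59), x ≡ 40 (mod 41) ⇒ x ≡ 1516 (mod 2419).

1516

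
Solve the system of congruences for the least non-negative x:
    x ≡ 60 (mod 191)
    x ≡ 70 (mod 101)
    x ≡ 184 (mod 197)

8655

The moduli are pairwise coprime; N = 191·101·197 = 3800327.
N/191 = 19897; 19897 ≡ 33 (mod 191); 33·110 ≡ 1, so inverse 110.
N/101 = 37627; 37627 ≡ 55 (mod 101); 55·90 ≡ 1, so inverse 90.
N/197 = 19291; 19291 ≡ 182 (mod 197); 182·105 ≡ 1, so inverse 105.
x ≡ 60·19897·110 + 70·37627·90 + 184·19291·105 = 741072420.
741072420 mod 3800327 = 8655.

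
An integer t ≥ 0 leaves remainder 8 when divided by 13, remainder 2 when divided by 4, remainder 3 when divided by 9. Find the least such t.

138

The moduli are pairwise coprime; N = 13·4·9 = 468.
N/13 = 36; 36 ≡ 10 (mod 13); 10·4 ≡ 1, so inverse 4.
N/4 = 117; 117 ≡ 1 (mod 4), inverse 1.
N/9 = 52; 52 ≡ 7 (mod 9); 7·4 ≡ 1, so inverse 4.
t ≡ 8·36·4 + 2·117·1 + 3·52·4 = 2010.
2010 mod 468 = 138.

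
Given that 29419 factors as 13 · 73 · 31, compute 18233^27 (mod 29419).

Mod 13: 18233 ≡ 7; by Fermat, exponent reduces to 27 mod 12 = 3; 7^3 ≡ 5 (mod 13).
Mod 73: 18233 ≡ 56; 56^27 ≡ 51 (mod 73).
Mod 31: 18233 ≡ 5; 5^27 ≡ 1 (mod 31).
Combine by CRT: x ≡ 5 (mod 13), x ≡ 51 (mod 73), x ≡ 1 (mod 31) ⇒ x ≡ 12680 (mod 29419).

12680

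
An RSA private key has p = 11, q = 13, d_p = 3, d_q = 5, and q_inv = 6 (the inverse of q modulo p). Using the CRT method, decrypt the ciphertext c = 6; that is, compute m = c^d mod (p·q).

106

m₁ = c^(d_p) mod p: c ≡ 6 (mod 11), and 6^3 mod 11 = 7.
m₂ = c^(d_q) mod q: c ≡ 6 (mod 13), and 6^5 mod 13 = 2.
h = q_inv·(m₁ − m₂) mod p = 6·(7 − 2) mod 11 = 8.
m = m₂ + h·q = 2 + 8·13 = 106.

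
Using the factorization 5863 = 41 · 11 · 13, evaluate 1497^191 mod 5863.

Mod 41: 1497 ≡ 21; by Fermat, exponent reduces to 191 mod 40 = 31; 21^31 ≡ 20 (mod 41).
Mod 11: 1497 ≡ 1; by Fermat, exponent reduces to 191 mod 10 = 1; 1^1 ≡ 1 (mod 11).
Mod 13: 1497 ≡ 2; by Fermat, exponent reduces to 191 mod 12 = 11; 2^11 ≡ 7 (mod 13).
Combine by CRT: x ≡ 20 (mod 41), x ≡ 1 (mod 11), x ≡ 7 (mod 13) ⇒ x ≡ 2685 (mod 5863).

2685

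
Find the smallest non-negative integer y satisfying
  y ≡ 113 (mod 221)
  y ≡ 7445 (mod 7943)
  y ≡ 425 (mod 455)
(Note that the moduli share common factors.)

Combine the congruences pairwise.
gcd(221, 7943) = 13 and 13 | (7445 − 113), so the pair is consistent; merging gives y ≡ 31274 (mod 135031), where 135031 = lcm(221, 7943).
gcd(135031, 455) = 13 and 13 | (425 − 31274), so the pair is consistent; merging gives y ≡ 2866925 (mod 4726085), where 4726085 = lcm(135031, 455).
The solution is unique modulo lcm(221, 7943, 455) = 4726085.

2866925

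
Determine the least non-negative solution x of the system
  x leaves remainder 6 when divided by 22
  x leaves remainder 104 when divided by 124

Combine the congruences pairwise.
gcd(22, 124) = 2 and 2 | (104 − 6), so the pair is consistent; merging gives x ≡ 600 (mod 1364), where 1364 = lcm(22, 124).
The solution is unique modulo lcm(22, 124) = 1364.

600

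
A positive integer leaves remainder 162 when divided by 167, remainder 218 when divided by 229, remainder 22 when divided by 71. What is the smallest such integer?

From k ≡ 162 (mod 167) write k = 162 + 167t. Substituting into k ≡ 218 (mod 229) gives 167t ≡ 56 (mod 229), and since 167⁻¹ ≡ 48 (mod 229), t ≡ 169. Hence k ≡ 162 + 167·169 = 28385 (mod 38243).
From k ≡ 28385 (mod 38243) write k = 28385 + 38243t. Substituting into k ≡ 22 (mod 71) gives 38243t ≡ 37 (mod 71), and since 45⁻¹ ≡ 30 (mod 71), t ≡ 45. Hence k ≡ 28385 + 38243·45 = 1749320 (mod 2715253).

1749320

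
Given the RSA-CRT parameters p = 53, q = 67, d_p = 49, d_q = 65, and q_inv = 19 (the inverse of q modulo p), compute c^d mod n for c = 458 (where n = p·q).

542

m₁ = c^(d_p) mod p: c ≡ 34 (mod 53), and 34^49 mod 53 = 12.
m₂ = c^(d_q) mod q: c ≡ 56 (mod 67), and 56^65 mod 67 = 6.
h = q_inv·(m₁ − m₂) mod p = 19·(12 − 6) mod 53 = 8.
m = m₂ + h·q = 6 + 8·67 = 542.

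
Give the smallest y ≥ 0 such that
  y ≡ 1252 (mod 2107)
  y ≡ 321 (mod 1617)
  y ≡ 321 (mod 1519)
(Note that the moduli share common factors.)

gcd(2107, 1617) = 49 and 49 | (321 − 1252), so the pair is consistent; merging gives y ≡ 18108 (mod 69531), where 69531 = lcm(2107, 1617).
gcd(69531, 1519) = 49 and 49 | (321 − 18108), so the pair is consistent; merging gives y ≡ 852480 (mod 2155461), where 2155461 = lcm(69531, 1519).
The solution is unique modulo lcm(2107, 1617, 1519) = 2155461.

852480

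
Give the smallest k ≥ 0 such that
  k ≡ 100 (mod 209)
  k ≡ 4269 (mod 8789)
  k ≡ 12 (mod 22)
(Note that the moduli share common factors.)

gcd(209, 8789) = 11 and 11 | (4269 − 100), so the pair is consistent; merging gives k ≡ 13058 (mod 166991), where 166991 = lcm(209, 8789).
gcd(166991, 22) = 11 and 11 | (12 − 13058), so the pair is consistent; merging gives k ≡ 13058 (mod 333982), where 333982 = lcm(166991, 22).
The solution is unique modulo lcm(209, 8789, 22) = 333982.

13058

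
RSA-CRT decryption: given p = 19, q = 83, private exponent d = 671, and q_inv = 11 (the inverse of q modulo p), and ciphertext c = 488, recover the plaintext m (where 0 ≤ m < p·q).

470

d_p = d mod (p−1) = 671 mod 18 = 5; d_q = d mod (q−1) = 15.
m₁ = c^(d_p) mod p: c ≡ 13 (mod 19), and 13^5 mod 19 = 14.
m₂ = c^(d_q) mod q: c ≡ 73 (mod 83), and 73^15 mod 83 = 55.
h = q_inv·(m₁ − m₂) mod p = 11·(14 − 55) mod 19 = 5.
m = m₂ + h·q = 55 + 5·83 = 470.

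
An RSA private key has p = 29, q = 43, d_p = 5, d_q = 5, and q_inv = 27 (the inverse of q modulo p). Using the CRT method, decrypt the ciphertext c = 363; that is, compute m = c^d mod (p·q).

m₁ = c^(d_p) mod p: c ≡ 15 (mod 29), and 15^5 mod 29 = 10.
m₂ = c^(d_q) mod q: c ≡ 19 (mod 43), and 19^5 mod 43 = 30.
h = q_inv·(m₁ − m₂) mod p = 27·(10 − 30) mod 29 = 11.
m = m₂ + h·q = 30 + 11·43 = 503.

503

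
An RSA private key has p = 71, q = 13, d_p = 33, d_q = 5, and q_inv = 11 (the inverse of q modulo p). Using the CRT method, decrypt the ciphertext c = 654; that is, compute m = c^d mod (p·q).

m₁ = c^(d_p) mod p: c ≡ 15 (mod 71), and 15^33 mod 71 = 6.
m₂ = c^(d_q) mod q: c ≡ 4 (mod 13), and 4^5 mod 13 = 10.
h = q_inv·(m₁ − m₂) mod p = 11·(6 − 10) mod 71 = 27.
m = m₂ + h·q = 10 + 27·13 = 361.

361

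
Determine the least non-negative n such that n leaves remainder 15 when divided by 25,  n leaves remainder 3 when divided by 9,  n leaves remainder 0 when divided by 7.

Combine the congruences pairwise.
From n ≡ 15 (mod 25) write n = 15 + 25t. Substituting into n ≡ 3 (mod 9) gives 25t ≡ 6 (mod 9), and since 7⁻¹ ≡ 4 (mod 9), t ≡ 6. Hence n ≡ 15 + 25·6 = 165 (mod 225).
From n ≡ 165 (mod 225) write n = 165 + 225t. Substituting into n ≡ 0 (mod 7) gives 225t ≡ 3 (mod 7), and since 1⁻¹ ≡ 1 (mod 7), t ≡ 3. Hence n ≡ 165 + 225·3 = 840 (mod 1575).

840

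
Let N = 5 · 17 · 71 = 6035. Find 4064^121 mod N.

Mod 5: 4064 ≡ 4; by Fermat, exponent reduces to 121 mod 4 = 1; 4^1 ≡ 4 (mod 5).
Mod 17: 4064 ≡ 1; by Fermat, exponent reduces to 121 mod 16 = 9; 1^9 ≡ 1 (mod 17).
Mod 71: 4064 ≡ 17; by Fermat, exponent reduces to 121 mod 70 = 51; 17^51 ≡ 17 (mod 71).
Combine by CRT: x ≡ 4 (mod 5), x ≡ 1 (mod 17), x ≡ 17 (mod 71) ⇒ x ≡ 4064 (mod 6035).

4064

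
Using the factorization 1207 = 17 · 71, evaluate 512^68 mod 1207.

Mod 17: 512 ≡ 2; by Fermat, exponent reduces to 68 mod 16 = 4; 2^4 ≡ 16 (mod 17).
Mod 71: 512 ≡ 15; 15^68 ≡ 6 (mod 71).
Combine by CRT: x ≡ 16 (mod 17), x ≡ 6 (mod 71) ⇒ x ≡ 645 (mod 1207).

645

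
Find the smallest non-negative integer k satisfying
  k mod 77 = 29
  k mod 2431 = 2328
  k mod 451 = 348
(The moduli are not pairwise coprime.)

398581

Combine the congruences pairwise.
gcd(77, 2431) = 11 and 11 | (2328 − 29), so the pair is consistent; merging gives k ≡ 7190 (mod 17017), where 17017 = lcm(77, 2431).
gcd(17017, 451) = 11 and 11 | (348 − 7190), so the pair is consistent; merging gives k ≡ 398581 (mod 697697), where 697697 = lcm(17017, 451).
The solution is unique modulo lcm(77, 2431, 451) = 697697.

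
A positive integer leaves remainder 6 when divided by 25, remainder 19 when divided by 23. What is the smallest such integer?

456

From n ≡ 6 (mod 25) write n = 6 + 25t. Substituting into n ≡ 19 (mod 23) gives 25t ≡ 13 (mod 23), and since 2⁻¹ ≡ 12 (mod 23), t ≡ 18. Hence n ≡ 6 + 25·18 = 456 (mod 575).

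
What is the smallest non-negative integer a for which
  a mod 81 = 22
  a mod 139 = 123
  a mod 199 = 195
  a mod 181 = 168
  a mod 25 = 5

6931730380

The moduli are pairwise coprime; N = 81·139·199·181·25 = 10138448025.
N/81 = 125166025; 125166025 ≡ 46 (mod 81); 46·37 ≡ 1, so inverse 37.
N/139 = 72938475; 72938475 ≡ 32 (mod 139); 32·126 ≡ 1, so inverse 126.
N/199 = 50946975; 50946975 ≡ 189 (mod 199); 189·179 ≡ 1, so inverse 179.
N/181 = 56013525; 56013525 ≡ 179 (mod 181); 179·90 ≡ 1, so inverse 90.
N/25 = 405537921; 405537921 ≡ 21 (mod 25); 21·6 ≡ 1, so inverse 6.
a ≡ 22·125166025·37 + 123·72938475·126 + 195·50946975·179 + 168·56013525·90 + 5·405537921·6 = 3869680427905.
3869680427905 mod 10138448025 = 6931730380.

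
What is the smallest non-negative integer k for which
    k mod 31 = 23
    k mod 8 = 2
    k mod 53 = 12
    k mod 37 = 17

188162

The moduli are pairwise coprime; N = 31·8·53·37 = 486328.
N/31 = 15688; 15688 ≡ 2 (mod 31); 2·16 ≡ 1, so inverse 16.
N/8 = 60791; 60791 ≡ 7 (mod 8); 7·7 ≡ 1, so inverse 7.
N/53 = 9176; 9176 ≡ 7 (mod 53); 7·38 ≡ 1, so inverse 38.
N/37 = 13144; 13144 ≡ 9 (mod 37); 9·33 ≡ 1, so inverse 33.
k ≡ 23·15688·16 + 2·60791·7 + 12·9176·38 + 17·13144·33 = 18182298.
18182298 mod 486328 = 188162.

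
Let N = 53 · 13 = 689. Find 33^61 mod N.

Mod 53: 33 ≡ 33; by Fermat, exponent reduces to 61 mod 52 = 9; 33^9 ≡ 27 (mod 53).
Mod 13: 33 ≡ 7; by Fermat, exponent reduces to 61 mod 12 = 1; 7^1 ≡ 7 (mod 13).
Combine by CRT: x ≡ 27 (mod 53), x ≡ 7 (mod 13) ⇒ x ≡ 345 (mod 689).

345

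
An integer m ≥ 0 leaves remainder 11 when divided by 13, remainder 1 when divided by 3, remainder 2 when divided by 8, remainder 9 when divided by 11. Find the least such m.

1714

The moduli are pairwise coprime; N = 13·3·8·11 = 3432.
N/13 = 264; 264 ≡ 4 (mod 13); 4·10 ≡ 1, so inverse 10.
N/3 = 1144; 1144 ≡ 1 (mod 3), inverse 1.
N/8 = 429; 429 ≡ 5 (mod 8); 5·5 ≡ 1, so inverse 5.
N/11 = 312; 312 ≡ 4 (mod 11); 4·3 ≡ 1, so inverse 3.
m ≡ 11·264·10 + 1·1144·1 + 2·429·5 + 9·312·3 = 42898.
42898 mod 3432 = 1714.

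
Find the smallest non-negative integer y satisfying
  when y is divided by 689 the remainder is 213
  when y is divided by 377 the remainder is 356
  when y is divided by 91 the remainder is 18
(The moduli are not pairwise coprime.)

Combine the congruences pairwise.
gcd(689, 377) = 13 and 13 | (356 − 213), so the pair is consistent; merging gives y ≡ 14682 (mod 19981), where 19981 = lcm(689, 377).
gcd(19981, 91) = 13 and 13 | (18 − 14682), so the pair is consistent; merging gives y ≡ 114587 (mod 139867), where 139867 = lcm(19981, 91).
The solution is unique modulo lcm(689, 377, 91) = 139867.

114587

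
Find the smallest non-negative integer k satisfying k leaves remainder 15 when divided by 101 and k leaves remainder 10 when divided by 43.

1429

From k ≡ 15 (mod 101) write k = 15 + 101t. Substituting into k ≡ 10 (mod 43) gives 101t ≡ 38 (mod 43), and since 15⁻¹ ≡ 23 (mod 43), t ≡ 14. Hence k ≡ 15 + 101·14 = 1429 (mod 4343).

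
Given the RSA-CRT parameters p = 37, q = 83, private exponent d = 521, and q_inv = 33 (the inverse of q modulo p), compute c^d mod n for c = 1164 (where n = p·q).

d_p = d mod (p−1) = 521 mod 36 = 17; d_q = d mod (q−1) = 29.
m₁ = c^(d_p) mod p: c ≡ 17 (mod 37), and 17^17 mod 37 = 13.
m₂ = c^(d_q) mod q: c ≡ 2 (mod 83), and 2^29 mod 83 = 20.
h = q_inv·(m₁ − m₂) mod p = 33·(13 − 20) mod 37 = 28.
m = m₂ + h·q = 20 + 28·83 = 2344.

2344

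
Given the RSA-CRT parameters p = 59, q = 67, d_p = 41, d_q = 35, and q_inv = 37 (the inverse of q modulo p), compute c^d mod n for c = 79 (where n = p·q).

727

m₁ = c^(d_p) mod p: c ≡ 20 (mod 59), and 20^41 mod 59 = 19.
m₂ = c^(d_q) mod q: c ≡ 12 (mod 67), and 12^35 mod 67 = 57.
h = q_inv·(m₁ − m₂) mod p = 37·(19 − 57) mod 59 = 10.
m = m₂ + h·q = 57 + 10·67 = 727.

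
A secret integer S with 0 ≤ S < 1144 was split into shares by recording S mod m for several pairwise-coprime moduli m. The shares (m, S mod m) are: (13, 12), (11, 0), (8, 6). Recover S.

1078

From S ≡ 12 (mod 13) write S = 12 + 13t. Substituting into S ≡ 0 (mod 11) gives 13t ≡ 10 (mod 11), and since 2⁻¹ ≡ 6 (mod 11), t ≡ 5. Hence S ≡ 12 + 13·5 = 77 (mod 143).
From S ≡ 77 (mod 143) write S = 77 + 143t. Substituting into S ≡ 6 (mod 8) gives 143t ≡ 1 (mod 8), and since 7⁻¹ ≡ 7 (mod 8), t ≡ 7. Hence S ≡ 77 + 143·7 = 1078 (mod 1144).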